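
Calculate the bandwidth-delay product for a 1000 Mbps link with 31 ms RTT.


BDP = bandwidth * RTT
= 1000 Mbps * 31 ms
= 1000 * 1e6 * 31 / 1000 bits
= 31000000 bits
= 3875000 bytes
= 3784.1797 KB
BDP = 31000000 bits (3875000 bytes)


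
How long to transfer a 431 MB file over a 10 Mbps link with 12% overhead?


Effective throughput = 10 * (1 - 12/100) = 8.8 Mbps
File size in Mb = 431 * 8 = 3448 Mb
Time = 3448 / 8.8
Time = 391.8182 seconds


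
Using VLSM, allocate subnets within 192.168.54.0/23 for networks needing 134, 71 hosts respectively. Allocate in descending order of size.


134 hosts -> /24 (254 usable): 192.168.54.0/24
71 hosts -> /25 (126 usable): 192.168.55.0/25
Allocation: 192.168.54.0/24 (134 hosts, 254 usable); 192.168.55.0/25 (71 hosts, 126 usable)


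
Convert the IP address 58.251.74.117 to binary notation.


58 = 00111010
251 = 11111011
74 = 01001010
117 = 01110101
Binary: 00111010.11111011.01001010.01110101


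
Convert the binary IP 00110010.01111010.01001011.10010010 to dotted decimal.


00110010 = 50
01111010 = 122
01001011 = 75
10010010 = 146
IP: 50.122.75.146


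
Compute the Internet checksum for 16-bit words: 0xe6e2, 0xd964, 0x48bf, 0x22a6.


Sum all words (with carry folding):
+ 0xe6e2 = 0xe6e2
+ 0xd964 = 0xc047
+ 0x48bf = 0x0907
+ 0x22a6 = 0x2bad
One's complement: ~0x2bad
Checksum = 0xd452


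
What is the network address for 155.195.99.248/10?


IP:   10011011.11000011.01100011.11111000
Mask: 11111111.11000000.00000000.00000000
AND operation:
Net:  10011011.11000000.00000000.00000000
Network: 155.192.0.0/10


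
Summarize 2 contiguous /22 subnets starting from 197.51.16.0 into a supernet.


Original prefix: /22
Number of subnets: 2 = 2^1
New prefix = 22 - 1 = 21
Supernet: 197.51.16.0/21


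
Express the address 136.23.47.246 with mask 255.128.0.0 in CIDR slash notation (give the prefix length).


Binary: 11111111.10000000.00000000.00000000
Count leading 1s
Prefix: /9


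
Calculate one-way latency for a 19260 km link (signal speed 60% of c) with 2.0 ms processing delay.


Speed = 0.6 * 3e5 km/s = 180000 km/s
Propagation delay = 19260 / 180000 = 0.107 s = 107 ms
Processing delay = 2.0 ms
Total one-way latency = 109 ms


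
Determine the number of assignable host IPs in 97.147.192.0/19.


Host bits = 32 - 19 = 13
Total addresses = 2^13 = 8192
Usable = total - 2 (network and broadcast)
Usable hosts: 8190


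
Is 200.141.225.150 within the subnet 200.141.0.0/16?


Subnet network: 200.141.0.0
Test IP AND mask: 200.141.0.0
Yes, 200.141.225.150 is in 200.141.0.0/16


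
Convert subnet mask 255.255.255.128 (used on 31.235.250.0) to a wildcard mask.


Subnet mask: 255.255.255.128
Wildcard = 255.255.255.255 - subnet mask
255 - 255 = 0
255 - 255 = 0
255 - 255 = 0
255 - 128 = 127
Wildcard: 0.0.0.127


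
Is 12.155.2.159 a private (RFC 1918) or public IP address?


RFC 1918 private ranges:
  10.0.0.0/8 (10.0.0.0 - 10.255.255.255)
  172.16.0.0/12 (172.16.0.0 - 172.31.255.255)
  192.168.0.0/16 (192.168.0.0 - 192.168.255.255)
Public (not in any RFC 1918 range)


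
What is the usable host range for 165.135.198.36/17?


Network: 165.135.128.0
Broadcast: 165.135.255.255
First usable = network + 1
Last usable = broadcast - 1
Range: 165.135.128.1 to 165.135.255.254


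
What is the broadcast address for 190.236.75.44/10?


Network: 190.192.0.0/10
Host bits = 22
Set all host bits to 1:
Broadcast: 190.255.255.255


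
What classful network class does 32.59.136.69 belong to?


First octet: 32
Binary: 00100000
0xxxxxxx -> Class A (1-126)
Class A, default mask 255.0.0.0 (/8)


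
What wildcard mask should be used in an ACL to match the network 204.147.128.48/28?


Subnet mask: 255.255.255.240
Wildcard = 255.255.255.255 - subnet mask
255 - 255 = 0
255 - 255 = 0
255 - 255 = 0
255 - 240 = 15
Wildcard: 0.0.0.15


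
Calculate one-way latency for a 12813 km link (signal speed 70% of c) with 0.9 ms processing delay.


Speed = 0.7 * 3e5 km/s = 210000 km/s
Propagation delay = 12813 / 210000 = 0.061 s = 61.0143 ms
Processing delay = 0.9 ms
Total one-way latency = 61.9143 ms


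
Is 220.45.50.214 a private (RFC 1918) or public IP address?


RFC 1918 private ranges:
  10.0.0.0/8 (10.0.0.0 - 10.255.255.255)
  172.16.0.0/12 (172.16.0.0 - 172.31.255.255)
  192.168.0.0/16 (192.168.0.0 - 192.168.255.255)
Public (not in any RFC 1918 range)


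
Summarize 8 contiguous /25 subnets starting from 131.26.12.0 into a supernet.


Original prefix: /25
Number of subnets: 8 = 2^3
New prefix = 25 - 3 = 22
Supernet: 131.26.12.0/22


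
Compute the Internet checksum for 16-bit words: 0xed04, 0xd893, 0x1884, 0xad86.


Sum all words (with carry folding):
+ 0xed04 = 0xed04
+ 0xd893 = 0xc598
+ 0x1884 = 0xde1c
+ 0xad86 = 0x8ba3
One's complement: ~0x8ba3
Checksum = 0x745c


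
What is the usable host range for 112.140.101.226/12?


Network: 112.128.0.0
Broadcast: 112.143.255.255
First usable = network + 1
Last usable = broadcast - 1
Range: 112.128.0.1 to 112.143.255.254


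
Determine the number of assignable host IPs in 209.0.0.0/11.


Host bits = 32 - 11 = 21
Total addresses = 2^21 = 2097152
Usable = total - 2 (network and broadcast)
Usable hosts: 2097150


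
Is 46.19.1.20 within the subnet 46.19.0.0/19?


Subnet network: 46.19.0.0
Test IP AND mask: 46.19.0.0
Yes, 46.19.1.20 is in 46.19.0.0/19


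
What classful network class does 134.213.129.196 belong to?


First octet: 134
Binary: 10000110
10xxxxxx -> Class B (128-191)
Class B, default mask 255.255.0.0 (/16)


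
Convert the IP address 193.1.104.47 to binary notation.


193 = 11000001
1 = 00000001
104 = 01101000
47 = 00101111
Binary: 11000001.00000001.01101000.00101111


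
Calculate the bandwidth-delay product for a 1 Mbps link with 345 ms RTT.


BDP = bandwidth * RTT
= 1 Mbps * 345 ms
= 1 * 1e6 * 345 / 1000 bits
= 345000 bits
= 43125 bytes
= 42.1143 KB
BDP = 345000 bits (43125 bytes)


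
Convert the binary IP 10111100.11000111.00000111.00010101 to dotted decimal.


10111100 = 188
11000111 = 199
00000111 = 7
00010101 = 21
IP: 188.199.7.21


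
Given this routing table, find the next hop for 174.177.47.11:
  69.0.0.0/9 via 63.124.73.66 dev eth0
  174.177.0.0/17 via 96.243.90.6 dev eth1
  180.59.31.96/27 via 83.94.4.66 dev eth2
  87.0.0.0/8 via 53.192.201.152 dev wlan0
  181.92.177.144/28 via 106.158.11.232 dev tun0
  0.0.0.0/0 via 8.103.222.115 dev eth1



Longest prefix match for 174.177.47.11:
  /9 69.0.0.0: no
  /17 174.177.0.0: MATCH
  /27 180.59.31.96: no
  /8 87.0.0.0: no
  /28 181.92.177.144: no
  /0 0.0.0.0: MATCH
Selected: next-hop 96.243.90.6 via eth1 (matched /17)


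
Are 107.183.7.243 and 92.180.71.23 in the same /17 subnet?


Mask: 255.255.128.0
107.183.7.243 AND mask = 107.183.0.0
92.180.71.23 AND mask = 92.180.0.0
No, different subnets (107.183.0.0 vs 92.180.0.0)


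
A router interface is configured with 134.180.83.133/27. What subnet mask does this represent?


/27 means 27 network bits, 5 host bits
Binary: 11111111111111111111111111100000
Mask: 255.255.255.224


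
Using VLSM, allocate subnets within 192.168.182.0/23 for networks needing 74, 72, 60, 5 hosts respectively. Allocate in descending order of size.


74 hosts -> /25 (126 usable): 192.168.182.0/25
72 hosts -> /25 (126 usable): 192.168.182.128/25
60 hosts -> /26 (62 usable): 192.168.183.0/26
5 hosts -> /29 (6 usable): 192.168.183.64/29
Allocation: 192.168.182.0/25 (74 hosts, 126 usable); 192.168.182.128/25 (72 hosts, 126 usable); 192.168.183.0/26 (60 hosts, 62 usable); 192.168.183.64/29 (5 hosts, 6 usable)


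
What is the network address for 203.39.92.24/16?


IP:   11001011.00100111.01011100.00011000
Mask: 11111111.11111111.00000000.00000000
AND operation:
Net:  11001011.00100111.00000000.00000000
Network: 203.39.0.0/16


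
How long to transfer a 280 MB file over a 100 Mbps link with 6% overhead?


Effective throughput = 100 * (1 - 6/100) = 94 Mbps
File size in Mb = 280 * 8 = 2240 Mb
Time = 2240 / 94
Time = 23.8298 seconds


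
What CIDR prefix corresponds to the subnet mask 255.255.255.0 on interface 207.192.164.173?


Binary: 11111111.11111111.11111111.00000000
Count leading 1s
Prefix: /24


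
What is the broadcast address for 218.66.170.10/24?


Network: 218.66.170.0/24
Host bits = 8
Set all host bits to 1:
Broadcast: 218.66.170.255


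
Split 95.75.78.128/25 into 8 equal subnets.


New prefix = 25 + 3 = 28
Each subnet has 16 addresses
  95.75.78.128/28
  95.75.78.144/28
  95.75.78.160/28
  95.75.78.176/28
  95.75.78.192/28
  95.75.78.208/28
  95.75.78.224/28
  95.75.78.240/28
Subnets: 95.75.78.128/28, 95.75.78.144/28, 95.75.78.160/28, 95.75.78.176/28, 95.75.78.192/28, 95.75.78.208/28, 95.75.78.224/28, 95.75.78.240/28


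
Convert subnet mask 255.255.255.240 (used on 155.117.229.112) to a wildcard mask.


Subnet mask: 255.255.255.240
Wildcard = 255.255.255.255 - subnet mask
255 - 255 = 0
255 - 255 = 0
255 - 255 = 0
255 - 240 = 15
Wildcard: 0.0.0.15


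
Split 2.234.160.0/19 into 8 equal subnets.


New prefix = 19 + 3 = 22
Each subnet has 1024 addresses
  2.234.160.0/22
  2.234.164.0/22
  2.234.168.0/22
  2.234.172.0/22
  2.234.176.0/22
  2.234.180.0/22
  2.234.184.0/22
  2.234.188.0/22
Subnets: 2.234.160.0/22, 2.234.164.0/22, 2.234.168.0/22, 2.234.172.0/22, 2.234.176.0/22, 2.234.180.0/22, 2.234.184.0/22, 2.234.188.0/22


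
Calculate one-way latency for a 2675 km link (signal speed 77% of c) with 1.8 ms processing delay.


Speed = 0.77 * 3e5 km/s = 231000 km/s
Propagation delay = 2675 / 231000 = 0.0116 s = 11.5801 ms
Processing delay = 1.8 ms
Total one-way latency = 13.3801 ms


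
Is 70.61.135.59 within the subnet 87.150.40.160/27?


Subnet network: 87.150.40.160
Test IP AND mask: 70.61.135.32
No, 70.61.135.59 is not in 87.150.40.160/27


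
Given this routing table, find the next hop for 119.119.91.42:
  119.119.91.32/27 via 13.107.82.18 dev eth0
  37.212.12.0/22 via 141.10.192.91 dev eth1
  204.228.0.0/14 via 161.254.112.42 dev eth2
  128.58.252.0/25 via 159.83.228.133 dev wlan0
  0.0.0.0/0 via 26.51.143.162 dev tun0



Longest prefix match for 119.119.91.42:
  /27 119.119.91.32: MATCH
  /22 37.212.12.0: no
  /14 204.228.0.0: no
  /25 128.58.252.0: no
  /0 0.0.0.0: MATCH
Selected: next-hop 13.107.82.18 via eth0 (matched /27)


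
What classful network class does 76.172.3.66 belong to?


First octet: 76
Binary: 01001100
0xxxxxxx -> Class A (1-126)
Class A, default mask 255.0.0.0 (/8)


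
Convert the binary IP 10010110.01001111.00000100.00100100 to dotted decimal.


10010110 = 150
01001111 = 79
00000100 = 4
00100100 = 36
IP: 150.79.4.36


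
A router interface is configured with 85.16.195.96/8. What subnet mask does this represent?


/8 means 8 network bits, 24 host bits
Binary: 11111111000000000000000000000000
Mask: 255.0.0.0


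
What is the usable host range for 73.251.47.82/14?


Network: 73.248.0.0
Broadcast: 73.251.255.255
First usable = network + 1
Last usable = broadcast - 1
Range: 73.248.0.1 to 73.251.255.254


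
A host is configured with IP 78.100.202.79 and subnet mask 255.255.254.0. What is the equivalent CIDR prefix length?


Binary: 11111111.11111111.11111110.00000000
Count leading 1s
Prefix: /23


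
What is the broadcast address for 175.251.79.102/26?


Network: 175.251.79.64/26
Host bits = 6
Set all host bits to 1:
Broadcast: 175.251.79.127


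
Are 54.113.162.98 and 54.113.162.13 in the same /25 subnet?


Mask: 255.255.255.128
54.113.162.98 AND mask = 54.113.162.0
54.113.162.13 AND mask = 54.113.162.0
Yes, same subnet (54.113.162.0)


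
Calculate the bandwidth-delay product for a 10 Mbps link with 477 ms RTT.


BDP = bandwidth * RTT
= 10 Mbps * 477 ms
= 10 * 1e6 * 477 / 1000 bits
= 4770000 bits
= 596250 bytes
= 582.2754 KB
BDP = 4770000 bits (596250 bytes)


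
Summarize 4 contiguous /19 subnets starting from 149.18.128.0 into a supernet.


Original prefix: /19
Number of subnets: 4 = 2^2
New prefix = 19 - 2 = 17
Supernet: 149.18.128.0/17


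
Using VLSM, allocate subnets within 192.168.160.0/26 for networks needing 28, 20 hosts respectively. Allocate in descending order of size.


28 hosts -> /27 (30 usable): 192.168.160.0/27
20 hosts -> /27 (30 usable): 192.168.160.32/27
Allocation: 192.168.160.0/27 (28 hosts, 30 usable); 192.168.160.32/27 (20 hosts, 30 usable)


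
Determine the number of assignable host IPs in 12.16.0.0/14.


Host bits = 32 - 14 = 18
Total addresses = 2^18 = 262144
Usable = total - 2 (network and broadcast)
Usable hosts: 262142


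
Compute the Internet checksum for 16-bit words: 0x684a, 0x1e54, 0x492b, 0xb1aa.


Sum all words (with carry folding):
+ 0x684a = 0x684a
+ 0x1e54 = 0x869e
+ 0x492b = 0xcfc9
+ 0xb1aa = 0x8174
One's complement: ~0x8174
Checksum = 0x7e8b


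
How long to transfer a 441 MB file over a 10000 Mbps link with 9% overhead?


Effective throughput = 10000 * (1 - 9/100) = 9100 Mbps
File size in Mb = 441 * 8 = 3528 Mb
Time = 3528 / 9100
Time = 0.3877 seconds


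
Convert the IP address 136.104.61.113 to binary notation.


136 = 10001000
104 = 01101000
61 = 00111101
113 = 01110001
Binary: 10001000.01101000.00111101.01110001


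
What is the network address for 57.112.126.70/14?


IP:   00111001.01110000.01111110.01000110
Mask: 11111111.11111100.00000000.00000000
AND operation:
Net:  00111001.01110000.00000000.00000000
Network: 57.112.0.0/14


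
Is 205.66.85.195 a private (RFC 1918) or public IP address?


RFC 1918 private ranges:
  10.0.0.0/8 (10.0.0.0 - 10.255.255.255)
  172.16.0.0/12 (172.16.0.0 - 172.31.255.255)
  192.168.0.0/16 (192.168.0.0 - 192.168.255.255)
Public (not in any RFC 1918 range)


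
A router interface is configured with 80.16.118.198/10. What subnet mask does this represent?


/10 means 10 network bits, 22 host bits
Binary: 11111111110000000000000000000000
Mask: 255.192.0.0


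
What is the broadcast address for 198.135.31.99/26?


Network: 198.135.31.64/26
Host bits = 6
Set all host bits to 1:
Broadcast: 198.135.31.127


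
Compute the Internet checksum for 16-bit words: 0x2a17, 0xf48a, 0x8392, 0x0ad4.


Sum all words (with carry folding):
+ 0x2a17 = 0x2a17
+ 0xf48a = 0x1ea2
+ 0x8392 = 0xa234
+ 0x0ad4 = 0xad08
One's complement: ~0xad08
Checksum = 0x52f7


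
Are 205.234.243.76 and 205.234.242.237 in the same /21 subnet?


Mask: 255.255.248.0
205.234.243.76 AND mask = 205.234.240.0
205.234.242.237 AND mask = 205.234.240.0
Yes, same subnet (205.234.240.0)


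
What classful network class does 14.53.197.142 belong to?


First octet: 14
Binary: 00001110
0xxxxxxx -> Class A (1-126)
Class A, default mask 255.0.0.0 (/8)


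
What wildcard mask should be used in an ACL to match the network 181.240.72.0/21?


Subnet mask: 255.255.248.0
Wildcard = 255.255.255.255 - subnet mask
255 - 255 = 0
255 - 255 = 0
255 - 248 = 7
255 - 0 = 255
Wildcard: 0.0.7.255


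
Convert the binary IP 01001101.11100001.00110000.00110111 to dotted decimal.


01001101 = 77
11100001 = 225
00110000 = 48
00110111 = 55
IP: 77.225.48.55


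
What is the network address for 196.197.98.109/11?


IP:   11000100.11000101.01100010.01101101
Mask: 11111111.11100000.00000000.00000000
AND operation:
Net:  11000100.11000000.00000000.00000000
Network: 196.192.0.0/11


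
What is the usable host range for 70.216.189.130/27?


Network: 70.216.189.128
Broadcast: 70.216.189.159
First usable = network + 1
Last usable = broadcast - 1
Range: 70.216.189.129 to 70.216.189.158


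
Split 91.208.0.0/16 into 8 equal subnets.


New prefix = 16 + 3 = 19
Each subnet has 8192 addresses
  91.208.0.0/19
  91.208.32.0/19
  91.208.64.0/19
  91.208.96.0/19
  91.208.128.0/19
  91.208.160.0/19
  91.208.192.0/19
  91.208.224.0/19
Subnets: 91.208.0.0/19, 91.208.32.0/19, 91.208.64.0/19, 91.208.96.0/19, 91.208.128.0/19, 91.208.160.0/19, 91.208.192.0/19, 91.208.224.0/19


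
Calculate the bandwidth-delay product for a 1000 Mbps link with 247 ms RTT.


BDP = bandwidth * RTT
= 1000 Mbps * 247 ms
= 1000 * 1e6 * 247 / 1000 bits
= 247000000 bits
= 30875000 bytes
= 30151.3672 KB
BDP = 247000000 bits (30875000 bytes)


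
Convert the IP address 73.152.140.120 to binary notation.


73 = 01001001
152 = 10011000
140 = 10001100
120 = 01111000
Binary: 01001001.10011000.10001100.01111000


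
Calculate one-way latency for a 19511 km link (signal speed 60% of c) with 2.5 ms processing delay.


Speed = 0.6 * 3e5 km/s = 180000 km/s
Propagation delay = 19511 / 180000 = 0.1084 s = 108.3944 ms
Processing delay = 2.5 ms
Total one-way latency = 110.8944 ms


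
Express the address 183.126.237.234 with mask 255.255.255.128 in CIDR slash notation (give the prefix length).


Binary: 11111111.11111111.11111111.10000000
Count leading 1s
Prefix: /25


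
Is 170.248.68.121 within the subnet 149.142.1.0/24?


Subnet network: 149.142.1.0
Test IP AND mask: 170.248.68.0
No, 170.248.68.121 is not in 149.142.1.0/24


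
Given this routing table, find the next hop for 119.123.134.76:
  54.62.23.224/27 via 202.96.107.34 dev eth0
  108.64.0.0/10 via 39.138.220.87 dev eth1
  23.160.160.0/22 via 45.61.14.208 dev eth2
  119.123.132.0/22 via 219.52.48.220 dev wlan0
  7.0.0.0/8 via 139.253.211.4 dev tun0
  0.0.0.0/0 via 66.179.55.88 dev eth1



Longest prefix match for 119.123.134.76:
  /27 54.62.23.224: no
  /10 108.64.0.0: no
  /22 23.160.160.0: no
  /22 119.123.132.0: MATCH
  /8 7.0.0.0: no
  /0 0.0.0.0: MATCH
Selected: next-hop 219.52.48.220 via wlan0 (matched /22)


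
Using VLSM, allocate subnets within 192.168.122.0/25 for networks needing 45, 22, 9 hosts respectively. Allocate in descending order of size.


45 hosts -> /26 (62 usable): 192.168.122.0/26
22 hosts -> /27 (30 usable): 192.168.122.64/27
9 hosts -> /28 (14 usable): 192.168.122.96/28
Allocation: 192.168.122.0/26 (45 hosts, 62 usable); 192.168.122.64/27 (22 hosts, 30 usable); 192.168.122.96/28 (9 hosts, 14 usable)


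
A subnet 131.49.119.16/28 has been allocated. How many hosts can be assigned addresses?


Host bits = 32 - 28 = 4
Total addresses = 2^4 = 16
Usable = total - 2 (network and broadcast)
Usable hosts: 14


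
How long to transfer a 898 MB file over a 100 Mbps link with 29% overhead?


Effective throughput = 100 * (1 - 29/100) = 71 Mbps
File size in Mb = 898 * 8 = 7184 Mb
Time = 7184 / 71
Time = 101.1831 seconds


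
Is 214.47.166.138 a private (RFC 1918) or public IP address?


RFC 1918 private ranges:
  10.0.0.0/8 (10.0.0.0 - 10.255.255.255)
  172.16.0.0/12 (172.16.0.0 - 172.31.255.255)
  192.168.0.0/16 (192.168.0.0 - 192.168.255.255)
Public (not in any RFC 1918 range)


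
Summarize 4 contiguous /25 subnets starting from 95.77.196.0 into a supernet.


Original prefix: /25
Number of subnets: 4 = 2^2
New prefix = 25 - 2 = 23
Supernet: 95.77.196.0/23


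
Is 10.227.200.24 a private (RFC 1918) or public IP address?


RFC 1918 private ranges:
  10.0.0.0/8 (10.0.0.0 - 10.255.255.255)
  172.16.0.0/12 (172.16.0.0 - 172.31.255.255)
  192.168.0.0/16 (192.168.0.0 - 192.168.255.255)
Private (in 10.0.0.0/8)


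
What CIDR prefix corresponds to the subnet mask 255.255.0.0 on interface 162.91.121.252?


Binary: 11111111.11111111.00000000.00000000
Count leading 1s
Prefix: /16


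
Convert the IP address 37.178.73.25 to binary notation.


37 = 00100101
178 = 10110010
73 = 01001001
25 = 00011001
Binary: 00100101.10110010.01001001.00011001


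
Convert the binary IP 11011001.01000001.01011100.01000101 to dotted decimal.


11011001 = 217
01000001 = 65
01011100 = 92
01000101 = 69
IP: 217.65.92.69


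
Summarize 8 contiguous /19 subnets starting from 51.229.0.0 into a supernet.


Original prefix: /19
Number of subnets: 8 = 2^3
New prefix = 19 - 3 = 16
Supernet: 51.229.0.0/16


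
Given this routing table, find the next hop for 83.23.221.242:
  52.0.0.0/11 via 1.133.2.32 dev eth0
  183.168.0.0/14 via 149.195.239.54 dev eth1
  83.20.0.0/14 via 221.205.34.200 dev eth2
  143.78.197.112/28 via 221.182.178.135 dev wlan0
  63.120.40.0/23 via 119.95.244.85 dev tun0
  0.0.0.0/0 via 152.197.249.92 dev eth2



Longest prefix match for 83.23.221.242:
  /11 52.0.0.0: no
  /14 183.168.0.0: no
  /14 83.20.0.0: MATCH
  /28 143.78.197.112: no
  /23 63.120.40.0: no
  /0 0.0.0.0: MATCH
Selected: next-hop 221.205.34.200 via eth2 (matched /14)


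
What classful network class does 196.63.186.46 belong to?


First octet: 196
Binary: 11000100
110xxxxx -> Class C (192-223)
Class C, default mask 255.255.255.0 (/24)


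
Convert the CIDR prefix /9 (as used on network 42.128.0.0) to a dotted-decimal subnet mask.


/9 means 9 network bits, 23 host bits
Binary: 11111111100000000000000000000000
Mask: 255.128.0.0


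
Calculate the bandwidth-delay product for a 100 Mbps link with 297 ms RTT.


BDP = bandwidth * RTT
= 100 Mbps * 297 ms
= 100 * 1e6 * 297 / 1000 bits
= 29700000 bits
= 3712500 bytes
= 3625.4883 KB
BDP = 29700000 bits (3712500 bytes)


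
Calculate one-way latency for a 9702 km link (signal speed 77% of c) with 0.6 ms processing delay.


Speed = 0.77 * 3e5 km/s = 231000 km/s
Propagation delay = 9702 / 231000 = 0.042 s = 42 ms
Processing delay = 0.6 ms
Total one-way latency = 42.6 ms


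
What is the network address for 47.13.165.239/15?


IP:   00101111.00001101.10100101.11101111
Mask: 11111111.11111110.00000000.00000000
AND operation:
Net:  00101111.00001100.00000000.00000000
Network: 47.12.0.0/15


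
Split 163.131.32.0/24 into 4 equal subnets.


New prefix = 24 + 2 = 26
Each subnet has 64 addresses
  163.131.32.0/26
  163.131.32.64/26
  163.131.32.128/26
  163.131.32.192/26
Subnets: 163.131.32.0/26, 163.131.32.64/26, 163.131.32.128/26, 163.131.32.192/26


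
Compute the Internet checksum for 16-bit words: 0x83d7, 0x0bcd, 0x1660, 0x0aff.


Sum all words (with carry folding):
+ 0x83d7 = 0x83d7
+ 0x0bcd = 0x8fa4
+ 0x1660 = 0xa604
+ 0x0aff = 0xb103
One's complement: ~0xb103
Checksum = 0x4efc


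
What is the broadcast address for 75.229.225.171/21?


Network: 75.229.224.0/21
Host bits = 11
Set all host bits to 1:
Broadcast: 75.229.231.255


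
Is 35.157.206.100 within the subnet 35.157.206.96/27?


Subnet network: 35.157.206.96
Test IP AND mask: 35.157.206.96
Yes, 35.157.206.100 is in 35.157.206.96/27


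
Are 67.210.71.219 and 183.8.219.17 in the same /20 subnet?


Mask: 255.255.240.0
67.210.71.219 AND mask = 67.210.64.0
183.8.219.17 AND mask = 183.8.208.0
No, different subnets (67.210.64.0 vs 183.8.208.0)


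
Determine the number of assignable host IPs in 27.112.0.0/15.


Host bits = 32 - 15 = 17
Total addresses = 2^17 = 131072
Usable = total - 2 (network and broadcast)
Usable hosts: 131070


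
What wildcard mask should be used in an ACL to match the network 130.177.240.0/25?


Subnet mask: 255.255.255.128
Wildcard = 255.255.255.255 - subnet mask
255 - 255 = 0
255 - 255 = 0
255 - 255 = 0
255 - 128 = 127
Wildcard: 0.0.0.127


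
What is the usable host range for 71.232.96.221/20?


Network: 71.232.96.0
Broadcast: 71.232.111.255
First usable = network + 1
Last usable = broadcast - 1
Range: 71.232.96.1 to 71.232.111.254


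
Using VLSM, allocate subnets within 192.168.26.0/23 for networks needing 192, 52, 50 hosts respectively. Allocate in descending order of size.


192 hosts -> /24 (254 usable): 192.168.26.0/24
52 hosts -> /26 (62 usable): 192.168.27.0/26
50 hosts -> /26 (62 usable): 192.168.27.64/26
Allocation: 192.168.26.0/24 (192 hosts, 254 usable); 192.168.27.0/26 (52 hosts, 62 usable); 192.168.27.64/26 (50 hosts, 62 usable)


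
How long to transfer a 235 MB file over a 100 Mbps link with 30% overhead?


Effective throughput = 100 * (1 - 30/100) = 70 Mbps
File size in Mb = 235 * 8 = 1880 Mb
Time = 1880 / 70
Time = 26.8571 seconds


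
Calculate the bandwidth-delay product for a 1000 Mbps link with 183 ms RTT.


BDP = bandwidth * RTT
= 1000 Mbps * 183 ms
= 1000 * 1e6 * 183 / 1000 bits
= 183000000 bits
= 22875000 bytes
= 22338.8672 KB
BDP = 183000000 bits (22875000 bytes)


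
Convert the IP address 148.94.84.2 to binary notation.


148 = 10010100
94 = 01011110
84 = 01010100
2 = 00000010
Binary: 10010100.01011110.01010100.00000010


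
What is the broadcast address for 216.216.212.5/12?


Network: 216.208.0.0/12
Host bits = 20
Set all host bits to 1:
Broadcast: 216.223.255.255


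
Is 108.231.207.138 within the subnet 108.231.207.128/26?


Subnet network: 108.231.207.128
Test IP AND mask: 108.231.207.128
Yes, 108.231.207.138 is in 108.231.207.128/26


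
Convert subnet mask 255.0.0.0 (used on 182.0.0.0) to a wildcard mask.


Subnet mask: 255.0.0.0
Wildcard = 255.255.255.255 - subnet mask
255 - 255 = 0
255 - 0 = 255
255 - 0 = 255
255 - 0 = 255
Wildcard: 0.255.255.255


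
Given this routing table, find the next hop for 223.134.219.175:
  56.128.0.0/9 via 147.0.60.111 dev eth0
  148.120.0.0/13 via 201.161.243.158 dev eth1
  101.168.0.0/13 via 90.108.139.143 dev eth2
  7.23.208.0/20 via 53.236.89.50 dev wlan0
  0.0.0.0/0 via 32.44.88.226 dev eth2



Longest prefix match for 223.134.219.175:
  /9 56.128.0.0: no
  /13 148.120.0.0: no
  /13 101.168.0.0: no
  /20 7.23.208.0: no
  /0 0.0.0.0: MATCH
Selected: next-hop 32.44.88.226 via eth2 (matched /0)


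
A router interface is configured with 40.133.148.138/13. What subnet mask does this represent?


/13 means 13 network bits, 19 host bits
Binary: 11111111111110000000000000000000
Mask: 255.248.0.0


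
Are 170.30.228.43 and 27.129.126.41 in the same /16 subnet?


Mask: 255.255.0.0
170.30.228.43 AND mask = 170.30.0.0
27.129.126.41 AND mask = 27.129.0.0
No, different subnets (170.30.0.0 vs 27.129.0.0)


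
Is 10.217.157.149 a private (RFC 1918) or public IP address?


RFC 1918 private ranges:
  10.0.0.0/8 (10.0.0.0 - 10.255.255.255)
  172.16.0.0/12 (172.16.0.0 - 172.31.255.255)
  192.168.0.0/16 (192.168.0.0 - 192.168.255.255)
Private (in 10.0.0.0/8)


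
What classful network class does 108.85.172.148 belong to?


First octet: 108
Binary: 01101100
0xxxxxxx -> Class A (1-126)
Class A, default mask 255.0.0.0 (/8)


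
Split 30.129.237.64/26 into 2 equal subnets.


New prefix = 26 + 1 = 27
Each subnet has 32 addresses
  30.129.237.64/27
  30.129.237.96/27
Subnets: 30.129.237.64/27, 30.129.237.96/27


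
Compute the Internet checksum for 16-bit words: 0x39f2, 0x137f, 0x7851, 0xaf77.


Sum all words (with carry folding):
+ 0x39f2 = 0x39f2
+ 0x137f = 0x4d71
+ 0x7851 = 0xc5c2
+ 0xaf77 = 0x753a
One's complement: ~0x753a
Checksum = 0x8ac5


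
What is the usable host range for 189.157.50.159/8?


Network: 189.0.0.0
Broadcast: 189.255.255.255
First usable = network + 1
Last usable = broadcast - 1
Range: 189.0.0.1 to 189.255.255.254


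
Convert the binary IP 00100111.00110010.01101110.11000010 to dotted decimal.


00100111 = 39
00110010 = 50
01101110 = 110
11000010 = 194
IP: 39.50.110.194


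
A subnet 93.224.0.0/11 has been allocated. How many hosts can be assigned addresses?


Host bits = 32 - 11 = 21
Total addresses = 2^21 = 2097152
Usable = total - 2 (network and broadcast)
Usable hosts: 2097150


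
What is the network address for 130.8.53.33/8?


IP:   10000010.00001000.00110101.00100001
Mask: 11111111.00000000.00000000.00000000
AND operation:
Net:  10000010.00000000.00000000.00000000
Network: 130.0.0.0/8


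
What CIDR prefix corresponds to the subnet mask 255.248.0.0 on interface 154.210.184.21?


Binary: 11111111.11111000.00000000.00000000
Count leading 1s
Prefix: /13


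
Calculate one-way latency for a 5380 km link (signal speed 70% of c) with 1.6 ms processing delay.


Speed = 0.7 * 3e5 km/s = 210000 km/s
Propagation delay = 5380 / 210000 = 0.0256 s = 25.619 ms
Processing delay = 1.6 ms
Total one-way latency = 27.219 ms


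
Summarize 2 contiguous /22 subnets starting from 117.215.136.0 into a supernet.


Original prefix: /22
Number of subnets: 2 = 2^1
New prefix = 22 - 1 = 21
Supernet: 117.215.136.0/21


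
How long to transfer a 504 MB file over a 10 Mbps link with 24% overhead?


Effective throughput = 10 * (1 - 24/100) = 7.6 Mbps
File size in Mb = 504 * 8 = 4032 Mb
Time = 4032 / 7.6
Time = 530.5263 seconds


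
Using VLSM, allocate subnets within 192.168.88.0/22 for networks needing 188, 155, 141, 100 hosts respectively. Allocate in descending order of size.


188 hosts -> /24 (254 usable): 192.168.88.0/24
155 hosts -> /24 (254 usable): 192.168.89.0/24
141 hosts -> /24 (254 usable): 192.168.90.0/24
100 hosts -> /25 (126 usable): 192.168.91.0/25
Allocation: 192.168.88.0/24 (188 hosts, 254 usable); 192.168.89.0/24 (155 hosts, 254 usable); 192.168.90.0/24 (141 hosts, 254 usable); 192.168.91.0/25 (100 hosts, 126 usable)


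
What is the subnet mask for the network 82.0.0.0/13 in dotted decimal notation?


/13 means 13 network bits, 19 host bits
Binary: 11111111111110000000000000000000
Mask: 255.248.0.0


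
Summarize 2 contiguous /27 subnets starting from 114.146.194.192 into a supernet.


Original prefix: /27
Number of subnets: 2 = 2^1
New prefix = 27 - 1 = 26
Supernet: 114.146.194.192/26


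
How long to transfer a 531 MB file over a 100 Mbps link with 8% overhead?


Effective throughput = 100 * (1 - 8/100) = 92 Mbps
File size in Mb = 531 * 8 = 4248 Mb
Time = 4248 / 92
Time = 46.1739 seconds


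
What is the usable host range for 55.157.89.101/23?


Network: 55.157.88.0
Broadcast: 55.157.89.255
First usable = network + 1
Last usable = broadcast - 1
Range: 55.157.88.1 to 55.157.89.254


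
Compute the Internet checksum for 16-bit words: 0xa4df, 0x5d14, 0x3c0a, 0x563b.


Sum all words (with carry folding):
+ 0xa4df = 0xa4df
+ 0x5d14 = 0x01f4
+ 0x3c0a = 0x3dfe
+ 0x563b = 0x9439
One's complement: ~0x9439
Checksum = 0x6bc6


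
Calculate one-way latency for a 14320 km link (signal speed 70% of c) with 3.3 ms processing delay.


Speed = 0.7 * 3e5 km/s = 210000 km/s
Propagation delay = 14320 / 210000 = 0.0682 s = 68.1905 ms
Processing delay = 3.3 ms
Total one-way latency = 71.4905 ms


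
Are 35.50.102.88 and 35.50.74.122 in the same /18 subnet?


Mask: 255.255.192.0
35.50.102.88 AND mask = 35.50.64.0
35.50.74.122 AND mask = 35.50.64.0
Yes, same subnet (35.50.64.0)


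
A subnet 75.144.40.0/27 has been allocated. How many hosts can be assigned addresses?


Host bits = 32 - 27 = 5
Total addresses = 2^5 = 32
Usable = total - 2 (network and broadcast)
Usable hosts: 30


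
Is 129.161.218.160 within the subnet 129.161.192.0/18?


Subnet network: 129.161.192.0
Test IP AND mask: 129.161.192.0
Yes, 129.161.218.160 is in 129.161.192.0/18


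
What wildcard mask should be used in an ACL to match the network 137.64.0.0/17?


Subnet mask: 255.255.128.0
Wildcard = 255.255.255.255 - subnet mask
255 - 255 = 0
255 - 255 = 0
255 - 128 = 127
255 - 0 = 255
Wildcard: 0.0.127.255


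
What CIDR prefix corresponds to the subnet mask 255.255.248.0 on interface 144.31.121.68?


Binary: 11111111.11111111.11111000.00000000
Count leading 1s
Prefix: /21


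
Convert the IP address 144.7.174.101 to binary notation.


144 = 10010000
7 = 00000111
174 = 10101110
101 = 01100101
Binary: 10010000.00000111.10101110.01100101


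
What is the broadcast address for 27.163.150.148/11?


Network: 27.160.0.0/11
Host bits = 21
Set all host bits to 1:
Broadcast: 27.191.255.255


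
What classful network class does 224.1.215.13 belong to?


First octet: 224
Binary: 11100000
1110xxxx -> Class D (224-239)
Class D (multicast), default mask N/A


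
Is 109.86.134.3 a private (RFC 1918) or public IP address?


RFC 1918 private ranges:
  10.0.0.0/8 (10.0.0.0 - 10.255.255.255)
  172.16.0.0/12 (172.16.0.0 - 172.31.255.255)
  192.168.0.0/16 (192.168.0.0 - 192.168.255.255)
Public (not in any RFC 1918 range)


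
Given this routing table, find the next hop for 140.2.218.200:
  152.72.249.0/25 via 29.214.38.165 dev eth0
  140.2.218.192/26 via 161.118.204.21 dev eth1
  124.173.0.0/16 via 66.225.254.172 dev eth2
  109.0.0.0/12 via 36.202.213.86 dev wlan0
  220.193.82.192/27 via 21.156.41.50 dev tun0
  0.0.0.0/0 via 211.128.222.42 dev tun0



Longest prefix match for 140.2.218.200:
  /25 152.72.249.0: no
  /26 140.2.218.192: MATCH
  /16 124.173.0.0: no
  /12 109.0.0.0: no
  /27 220.193.82.192: no
  /0 0.0.0.0: MATCH
Selected: next-hop 161.118.204.21 via eth1 (matched /26)


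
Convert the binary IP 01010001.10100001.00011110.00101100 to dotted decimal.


01010001 = 81
10100001 = 161
00011110 = 30
00101100 = 44
IP: 81.161.30.44


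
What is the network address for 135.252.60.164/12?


IP:   10000111.11111100.00111100.10100100
Mask: 11111111.11110000.00000000.00000000
AND operation:
Net:  10000111.11110000.00000000.00000000
Network: 135.240.0.0/12


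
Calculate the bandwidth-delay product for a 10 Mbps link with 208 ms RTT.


BDP = bandwidth * RTT
= 10 Mbps * 208 ms
= 10 * 1e6 * 208 / 1000 bits
= 2080000 bits
= 260000 bytes
= 253.9062 KB
BDP = 2080000 bits (260000 bytes)


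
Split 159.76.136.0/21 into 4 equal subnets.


New prefix = 21 + 2 = 23
Each subnet has 512 addresses
  159.76.136.0/23
  159.76.138.0/23
  159.76.140.0/23
  159.76.142.0/23
Subnets: 159.76.136.0/23, 159.76.138.0/23, 159.76.140.0/23, 159.76.142.0/23


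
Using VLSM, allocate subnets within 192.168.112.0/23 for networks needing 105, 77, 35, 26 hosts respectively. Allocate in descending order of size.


105 hosts -> /25 (126 usable): 192.168.112.0/25
77 hosts -> /25 (126 usable): 192.168.112.128/25
35 hosts -> /26 (62 usable): 192.168.113.0/26
26 hosts -> /27 (30 usable): 192.168.113.64/27
Allocation: 192.168.112.0/25 (105 hosts, 126 usable); 192.168.112.128/25 (77 hosts, 126 usable); 192.168.113.0/26 (35 hosts, 62 usable); 192.168.113.64/27 (26 hosts, 30 usable)


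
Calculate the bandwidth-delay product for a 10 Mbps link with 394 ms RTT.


BDP = bandwidth * RTT
= 10 Mbps * 394 ms
= 10 * 1e6 * 394 / 1000 bits
= 3940000 bits
= 492500 bytes
= 480.957 KB
BDP = 3940000 bits (492500 bytes)


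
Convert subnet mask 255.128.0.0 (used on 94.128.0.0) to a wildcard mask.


Subnet mask: 255.128.0.0
Wildcard = 255.255.255.255 - subnet mask
255 - 255 = 0
255 - 128 = 127
255 - 0 = 255
255 - 0 = 255
Wildcard: 0.127.255.255


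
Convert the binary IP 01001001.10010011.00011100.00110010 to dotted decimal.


01001001 = 73
10010011 = 147
00011100 = 28
00110010 = 50
IP: 73.147.28.50


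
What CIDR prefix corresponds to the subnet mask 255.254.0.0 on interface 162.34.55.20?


Binary: 11111111.11111110.00000000.00000000
Count leading 1s
Prefix: /15


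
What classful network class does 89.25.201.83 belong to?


First octet: 89
Binary: 01011001
0xxxxxxx -> Class A (1-126)
Class A, default mask 255.0.0.0 (/8)


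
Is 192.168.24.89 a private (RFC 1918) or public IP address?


RFC 1918 private ranges:
  10.0.0.0/8 (10.0.0.0 - 10.255.255.255)
  172.16.0.0/12 (172.16.0.0 - 172.31.255.255)
  192.168.0.0/16 (192.168.0.0 - 192.168.255.255)
Private (in 192.168.0.0/16)


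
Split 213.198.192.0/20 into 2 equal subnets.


New prefix = 20 + 1 = 21
Each subnet has 2048 addresses
  213.198.192.0/21
  213.198.200.0/21
Subnets: 213.198.192.0/21, 213.198.200.0/21


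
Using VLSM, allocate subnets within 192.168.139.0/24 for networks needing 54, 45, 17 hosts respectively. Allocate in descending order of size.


54 hosts -> /26 (62 usable): 192.168.139.0/26
45 hosts -> /26 (62 usable): 192.168.139.64/26
17 hosts -> /27 (30 usable): 192.168.139.128/27
Allocation: 192.168.139.0/26 (54 hosts, 62 usable); 192.168.139.64/26 (45 hosts, 62 usable); 192.168.139.128/27 (17 hosts, 30 usable)


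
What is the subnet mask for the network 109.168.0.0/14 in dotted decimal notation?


/14 means 14 network bits, 18 host bits
Binary: 11111111111111000000000000000000
Mask: 255.252.0.0


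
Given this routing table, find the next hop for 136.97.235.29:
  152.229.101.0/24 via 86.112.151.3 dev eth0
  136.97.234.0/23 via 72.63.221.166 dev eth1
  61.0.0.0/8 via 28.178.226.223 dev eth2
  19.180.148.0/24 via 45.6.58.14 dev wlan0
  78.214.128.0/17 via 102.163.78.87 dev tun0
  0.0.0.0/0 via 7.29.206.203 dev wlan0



Longest prefix match for 136.97.235.29:
  /24 152.229.101.0: no
  /23 136.97.234.0: MATCH
  /8 61.0.0.0: no
  /24 19.180.148.0: no
  /17 78.214.128.0: no
  /0 0.0.0.0: MATCH
Selected: next-hop 72.63.221.166 via eth1 (matched /23)


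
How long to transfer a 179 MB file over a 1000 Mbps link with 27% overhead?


Effective throughput = 1000 * (1 - 27/100) = 730 Mbps
File size in Mb = 179 * 8 = 1432 Mb
Time = 1432 / 730
Time = 1.9616 seconds


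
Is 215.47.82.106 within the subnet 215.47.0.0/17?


Subnet network: 215.47.0.0
Test IP AND mask: 215.47.0.0
Yes, 215.47.82.106 is in 215.47.0.0/17


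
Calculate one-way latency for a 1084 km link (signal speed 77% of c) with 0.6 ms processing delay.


Speed = 0.77 * 3e5 km/s = 231000 km/s
Propagation delay = 1084 / 231000 = 0.0047 s = 4.6926 ms
Processing delay = 0.6 ms
Total one-way latency = 5.2926 ms


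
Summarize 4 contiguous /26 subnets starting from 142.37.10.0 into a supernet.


Original prefix: /26
Number of subnets: 4 = 2^2
New prefix = 26 - 2 = 24
Supernet: 142.37.10.0/24


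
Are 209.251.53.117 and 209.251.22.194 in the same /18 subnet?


Mask: 255.255.192.0
209.251.53.117 AND mask = 209.251.0.0
209.251.22.194 AND mask = 209.251.0.0
Yes, same subnet (209.251.0.0)


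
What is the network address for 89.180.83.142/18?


IP:   01011001.10110100.01010011.10001110
Mask: 11111111.11111111.11000000.00000000
AND operation:
Net:  01011001.10110100.01000000.00000000
Network: 89.180.64.0/18


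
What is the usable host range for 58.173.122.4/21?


Network: 58.173.120.0
Broadcast: 58.173.127.255
First usable = network + 1
Last usable = broadcast - 1
Range: 58.173.120.1 to 58.173.127.254


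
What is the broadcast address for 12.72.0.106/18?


Network: 12.72.0.0/18
Host bits = 14
Set all host bits to 1:
Broadcast: 12.72.63.255


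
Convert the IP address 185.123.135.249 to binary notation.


185 = 10111001
123 = 01111011
135 = 10000111
249 = 11111001
Binary: 10111001.01111011.10000111.11111001


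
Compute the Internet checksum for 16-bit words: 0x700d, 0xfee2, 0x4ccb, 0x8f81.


Sum all words (with carry folding):
+ 0x700d = 0x700d
+ 0xfee2 = 0x6ef0
+ 0x4ccb = 0xbbbb
+ 0x8f81 = 0x4b3d
One's complement: ~0x4b3d
Checksum = 0xb4c2


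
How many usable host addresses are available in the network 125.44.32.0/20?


Host bits = 32 - 20 = 12
Total addresses = 2^12 = 4096
Usable = total - 2 (network and broadcast)
Usable hosts: 4094


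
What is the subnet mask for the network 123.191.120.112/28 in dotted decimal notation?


/28 means 28 network bits, 4 host bits
Binary: 11111111111111111111111111110000
Mask: 255.255.255.240


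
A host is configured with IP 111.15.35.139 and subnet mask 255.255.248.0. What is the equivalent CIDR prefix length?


Binary: 11111111.11111111.11111000.00000000
Count leading 1s
Prefix: /21


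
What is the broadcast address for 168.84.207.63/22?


Network: 168.84.204.0/22
Host bits = 10
Set all host bits to 1:
Broadcast: 168.84.207.255


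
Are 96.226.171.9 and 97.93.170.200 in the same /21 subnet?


Mask: 255.255.248.0
96.226.171.9 AND mask = 96.226.168.0
97.93.170.200 AND mask = 97.93.168.0
No, different subnets (96.226.168.0 vs 97.93.168.0)


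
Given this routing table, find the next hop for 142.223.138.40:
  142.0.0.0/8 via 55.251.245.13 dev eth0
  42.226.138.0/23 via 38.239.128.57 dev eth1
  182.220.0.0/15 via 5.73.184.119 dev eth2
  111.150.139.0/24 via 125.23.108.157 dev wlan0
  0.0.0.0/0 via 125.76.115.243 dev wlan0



Longest prefix match for 142.223.138.40:
  /8 142.0.0.0: MATCH
  /23 42.226.138.0: no
  /15 182.220.0.0: no
  /24 111.150.139.0: no
  /0 0.0.0.0: MATCH
Selected: next-hop 55.251.245.13 via eth0 (matched /8)
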